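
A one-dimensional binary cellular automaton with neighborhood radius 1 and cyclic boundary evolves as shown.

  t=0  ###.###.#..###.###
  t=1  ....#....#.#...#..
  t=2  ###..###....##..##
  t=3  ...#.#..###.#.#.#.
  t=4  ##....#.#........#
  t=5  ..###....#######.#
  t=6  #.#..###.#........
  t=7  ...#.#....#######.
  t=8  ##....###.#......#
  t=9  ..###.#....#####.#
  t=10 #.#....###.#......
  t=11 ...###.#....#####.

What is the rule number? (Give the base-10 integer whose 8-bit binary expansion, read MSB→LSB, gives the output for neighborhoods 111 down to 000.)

  nb ###: next=.  (t=0,i=0, bit7=0)
  nb ##.: next=.  (t=0,i=2, bit6=0)
  nb #.#: next=.  (t=0,i=3, bit5=0)
  nb #..: next=#  (t=0,i=9, bit4=1)
  nb .##: next=#  (t=0,i=4, bit3=1)
  nb .#.: next=.  (t=0,i=8, bit2=0)
  nb ..#: next=.  (t=0,i=10, bit1=0)
  nb ...: next=#  (t=1,i=0, bit0=1)
  bits 00011001 = 25

25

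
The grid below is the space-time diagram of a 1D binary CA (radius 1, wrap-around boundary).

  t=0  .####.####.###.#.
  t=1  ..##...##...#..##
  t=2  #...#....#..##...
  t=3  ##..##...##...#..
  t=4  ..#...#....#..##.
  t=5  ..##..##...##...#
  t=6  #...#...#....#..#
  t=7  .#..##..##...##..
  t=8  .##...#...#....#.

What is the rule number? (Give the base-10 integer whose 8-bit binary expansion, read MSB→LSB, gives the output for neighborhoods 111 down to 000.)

  nb ###: next=#  (t=0,i=2, bit7=1)
  nb ##.: next=.  (t=0,i=4, bit6=0)
  nb #.#: next=.  (t=0,i=5, bit5=0)
  nb #..: next=#  (t=0,i=16, bit4=1)
  nb .##: next=.  (t=0,i=1, bit3=0)
  nb .#.: next=#  (t=0,i=15, bit2=1)
  nb ..#: next=.  (t=0,i=0, bit1=0)
  nb ...: next=.  (t=1,i=5, bit0=0)
  bits 10010100 = 148

148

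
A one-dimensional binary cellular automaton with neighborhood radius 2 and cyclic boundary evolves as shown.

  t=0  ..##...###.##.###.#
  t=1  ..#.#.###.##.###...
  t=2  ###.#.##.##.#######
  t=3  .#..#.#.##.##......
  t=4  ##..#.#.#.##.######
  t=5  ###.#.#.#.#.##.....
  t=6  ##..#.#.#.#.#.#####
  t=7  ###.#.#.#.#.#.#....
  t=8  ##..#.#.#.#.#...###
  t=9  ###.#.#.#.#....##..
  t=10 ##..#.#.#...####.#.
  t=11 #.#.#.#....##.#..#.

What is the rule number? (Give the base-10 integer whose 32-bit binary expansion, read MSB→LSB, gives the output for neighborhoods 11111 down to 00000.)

  nb #####: next=.  (t=2,i=0, bit31=0)
  nb ####.: next=#  (t=2,i=1, bit30=1)
  nb ###.#: next=.  (t=0,i=9, bit29=0)
  nb ###..: next=#  (t=1,i=15, bit28=1)
  nb ##.##: next=#  (t=0,i=10, bit27=1)
  nb ##.#.: next=.  (t=0,i=17, bit26=0)
  nb ##..#: next=#  (t=4,i=2, bit25=1)
  nb ##...: next=#  (t=0,i=4, bit24=1)
  nb #.###: next=#  (t=0,i=14, bit23=1)
  nb #.##.: next=#  (t=0,i=11, bit22=1)
  nb #.#.#: next=#  (t=1,i=4, bit21=1)
  nb #.#..: next=.  (t=0,i=18, bit20=0)
  nb #..##: next=.  (t=0,i=1, bit19=0)
  nb #..#.: next=.  (t=3,i=3, bit18=0)
  nb #...#: next=.  (t=0,i=5, bit17=0)
  nb #....: next=#  (t=1,i=17, bit16=1)
  nb .####: next=.  (t=2,i=13, bit15=0)
  nb .###.: next=#  (t=0,i=8, bit14=1)
  nb .##.#: next=.  (t=0,i=12, bit13=0)
  nb .##..: next=.  (t=0,i=3, bit12=0)
  nb .#.##: next=.  (t=1,i=5, bit11=0)
  nb .#.#.: next=.  (t=1,i=3, bit10=0)
  nb .#..#: next=.  (t=0,i=0, bit9=0)
  nb .#...: next=.  (t=7,i=15, bit8=0)
  nb ..###: next=#  (t=0,i=7, bit7=1)
  nb ..##.: next=#  (t=0,i=2, bit6=1)
  nb ..#.#: next=#  (t=1,i=2, bit5=1)
  nb ..#..: next=#  (t=3,i=1, bit4=1)
  nb ...##: next=#  (t=0,i=6, bit3=1)
  nb ...#.: next=#  (t=1,i=1, bit2=1)
  nb ....#: next=#  (t=1,i=0, bit1=1)
  nb .....: next=#  (t=1,i=18, bit0=1)
  bits 01011011111000010100000011111111 = 1541488895

1541488895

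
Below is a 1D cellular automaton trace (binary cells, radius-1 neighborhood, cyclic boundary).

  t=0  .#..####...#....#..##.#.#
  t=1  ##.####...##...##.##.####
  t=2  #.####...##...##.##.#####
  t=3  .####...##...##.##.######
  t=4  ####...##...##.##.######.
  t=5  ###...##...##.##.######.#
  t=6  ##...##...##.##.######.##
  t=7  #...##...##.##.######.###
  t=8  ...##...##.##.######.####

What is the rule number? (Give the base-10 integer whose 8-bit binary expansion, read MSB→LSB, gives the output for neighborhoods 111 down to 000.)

174

  ###|#  b7=1 t=0,i=5
  ##.|.  b6=0 t=0,i=7
  #.#|#  b5=1 t=0,i=0
  #..|.  b4=0 t=0,i=2
  .##|#  b3=1 t=0,i=4
  .#.|#  b2=1 t=0,i=1
  ..#|#  b1=1 t=0,i=3
  ...|.  b0=0 t=0,i=9
  bits 10101110 = 174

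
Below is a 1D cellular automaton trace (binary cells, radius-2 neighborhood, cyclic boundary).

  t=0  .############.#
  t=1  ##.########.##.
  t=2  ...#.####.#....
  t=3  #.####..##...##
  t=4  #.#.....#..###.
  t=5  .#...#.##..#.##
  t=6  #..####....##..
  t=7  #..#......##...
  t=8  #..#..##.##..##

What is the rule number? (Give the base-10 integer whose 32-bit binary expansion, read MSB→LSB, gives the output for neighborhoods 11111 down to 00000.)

  nb #####: next=#  (t=0,i=3, bit31=1)
  nb ####.: next=.  (t=0,i=11, bit30=0)
  nb ###.#: next=#  (t=0,i=12, bit29=1)
  nb ###..: next=.  (t=3,i=5, bit28=0)
  nb ##.##: next=.  (t=1,i=2, bit27=0)
  nb ##.#.: next=#  (t=0,i=13, bit26=1)
  nb ##..#: next=.  (t=3,i=6, bit25=0)
  nb ##...: next=.  (t=3,i=10, bit24=0)
  nb #.###: next=#  (t=0,i=1, bit23=1)
  nb #.##.: next=.  (t=1,i=0, bit22=0)
  nb #.#.#: next=.  (t=0,i=14, bit21=0)
  nb #.#..: next=.  (t=2,i=10, bit20=0)
  nb #..##: next=.  (t=3,i=7, bit19=0)
  nb #..#.: next=.  (t=5,i=10, bit18=0)
  nb #...#: next=#  (t=3,i=11, bit17=1)
  nb #....: next=.  (t=2,i=12, bit16=0)
  nb .####: next=.  (t=0,i=2, bit15=0)
  nb .###.: next=.  (t=3,i=14, bit14=0)
  nb .##.#: next=.  (t=1,i=1, bit13=0)
  nb .##..: next=.  (t=3,i=9, bit12=0)
  nb .#.##: next=#  (t=0,i=0, bit11=1)
  nb .#.#.: next=#  (t=4,i=1, bit10=1)
  nb .#..#: next=.  (t=4,i=9, bit9=0)
  nb .#...: next=.  (t=2,i=11, bit8=0)
  nb ..###: next=#  (t=3,i=13, bit7=1)
  nb ..##.: next=#  (t=3,i=8, bit6=1)
  nb ..#.#: next=#  (t=2,i=3, bit5=1)
  nb ..#..: next=#  (t=4,i=8, bit4=1)
  nb ...##: next=#  (t=3,i=12, bit3=1)
  nb ...#.: next=#  (t=2,i=2, bit2=1)
  nb ....#: next=.  (t=2,i=1, bit1=0)
  nb .....: next=#  (t=2,i=0, bit0=1)
  bits 10100100100000100000110011111101 = 2759986429

2759986429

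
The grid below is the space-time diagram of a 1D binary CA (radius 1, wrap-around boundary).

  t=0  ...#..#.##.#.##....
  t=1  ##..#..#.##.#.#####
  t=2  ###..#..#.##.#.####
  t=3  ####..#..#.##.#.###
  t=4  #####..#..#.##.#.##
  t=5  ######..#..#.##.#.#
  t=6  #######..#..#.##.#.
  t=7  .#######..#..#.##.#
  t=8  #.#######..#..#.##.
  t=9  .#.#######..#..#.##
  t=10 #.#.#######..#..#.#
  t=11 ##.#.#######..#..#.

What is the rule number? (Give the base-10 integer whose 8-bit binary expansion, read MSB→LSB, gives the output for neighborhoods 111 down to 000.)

241

  ### -> #   bit 7 = 1  t=1,i=0
  ##. -> #   bit 6 = 1  t=0,i=9
  #.# -> #   bit 5 = 1  t=0,i=7
  #.. -> #   bit 4 = 1  t=0,i=4
  .## -> .   bit 3 = 0  t=0,i=8
  .#. -> .   bit 2 = 0  t=0,i=3
  ..# -> .   bit 1 = 0  t=0,i=2
  ... -> #   bit 0 = 1  t=0,i=0
  bits 11110001 = 241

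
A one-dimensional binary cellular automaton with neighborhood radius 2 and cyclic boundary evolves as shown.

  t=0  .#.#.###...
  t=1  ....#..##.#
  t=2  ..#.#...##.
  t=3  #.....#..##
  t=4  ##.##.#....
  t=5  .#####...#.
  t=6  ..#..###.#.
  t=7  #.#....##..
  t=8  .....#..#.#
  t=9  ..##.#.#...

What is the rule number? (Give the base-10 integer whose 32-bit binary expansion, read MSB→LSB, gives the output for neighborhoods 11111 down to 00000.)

  [31] ##### => .  t=5,i=3
  [30] ####. => .  t=5,i=4
  [29] ###.# => #  t=6,i=7
  [28] ###.. => #  t=0,i=7
  [27] ##.## => #  t=4,i=2
  [26] ##.#. => #  t=1,i=9
  [25] ##..# => .  t=7,i=9
  [24] ##... => #  t=0,i=8
  [23] #.### => .  t=0,i=5
  [22] #.##. => #  t=4,i=3
  [21] #.#.# => .  t=0,i=3
  [20] #.#.. => .  t=1,i=10
  [19] #..## => .  t=1,i=6
  [18] #..#. => #  t=7,i=10
  [17] #...# => #  t=2,i=0
  [16] #.... => .  t=0,i=9
  [15] .#### => #  t=5,i=2
  [14] .###. => .  t=0,i=6
  [13] .##.# => #  t=1,i=8
  [12] .##.. => #  t=2,i=9
  [11] .#.## => #  t=0,i=4
  [10] .#.#. => .  t=0,i=2
  [9] .#..# => .  t=1,i=5
  [8] .#... => .  t=1,i=0
  [7] ..### => .  t=3,i=9
  [6] ..##. => .  t=1,i=7
  [5] ..#.# => .  t=0,i=1
  [4] ..#.. => #  t=1,i=4
  [3] ...## => .  t=2,i=7
  [2] ...#. => .  t=0,i=0
  [1] ....# => #  t=0,i=10
  [0] ..... => #  t=3,i=3
  bits 00111101010001101011100000010011 = 1028044819

1028044819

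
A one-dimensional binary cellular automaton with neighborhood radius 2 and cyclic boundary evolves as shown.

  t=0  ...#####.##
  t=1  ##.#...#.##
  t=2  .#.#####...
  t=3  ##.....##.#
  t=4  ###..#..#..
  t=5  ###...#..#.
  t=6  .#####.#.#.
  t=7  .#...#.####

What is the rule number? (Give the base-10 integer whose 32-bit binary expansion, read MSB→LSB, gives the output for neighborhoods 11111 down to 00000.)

  nb #####: next=.  (t=0,i=5, bit31=0)
  nb ####.: next=.  (t=0,i=6, bit30=0)
  nb ###.#: next=#  (t=0,i=7, bit29=1)
  nb ###..: next=#  (t=2,i=7, bit28=1)
  nb ##.##: next=.  (t=0,i=8, bit27=0)
  nb ##.#.: next=.  (t=1,i=2, bit26=0)
  nb ##..#: next=.  (t=4,i=3, bit25=0)
  nb ##...: next=#  (t=0,i=0, bit24=1)
  nb #.###: next=.  (t=1,i=9, bit23=0)
  nb #.##.: next=#  (t=0,i=9, bit22=1)
  nb #.#.#: next=#  (t=6,i=7, bit21=1)
  nb #.#..: next=#  (t=1,i=3, bit20=1)
  nb #..##: next=.  (t=4,i=10, bit19=0)
  nb #..#.: next=.  (t=4,i=4, bit18=0)
  nb #...#: next=#  (t=0,i=1, bit17=1)
  nb #....: next=.  (t=2,i=9, bit16=0)
  nb .####: next=.  (t=0,i=4, bit15=0)
  nb .###.: next=#  (t=3,i=0, bit14=1)
  nb .##.#: next=#  (t=3,i=8, bit13=1)
  nb .##..: next=#  (t=0,i=10, bit12=1)
  nb .#.##: next=.  (t=1,i=8, bit11=0)
  nb .#.#.: next=#  (t=6,i=8, bit10=1)
  nb .#..#: next=#  (t=4,i=6, bit9=1)
  nb .#...: next=#  (t=1,i=4, bit8=1)
  nb ..###: next=#  (t=0,i=3, bit7=1)
  nb ..##.: next=.  (t=3,i=7, bit6=0)
  nb ..#.#: next=#  (t=1,i=7, bit5=1)
  nb ..#..: next=.  (t=4,i=5, bit4=0)
  nb ...##: next=.  (t=0,i=2, bit3=0)
  nb ...#.: next=#  (t=1,i=6, bit2=1)
  nb ....#: next=#  (t=2,i=10, bit1=1)
  nb .....: next=.  (t=3,i=4, bit0=0)
  bits 00110001011100100111011110100110 = 829585318

829585318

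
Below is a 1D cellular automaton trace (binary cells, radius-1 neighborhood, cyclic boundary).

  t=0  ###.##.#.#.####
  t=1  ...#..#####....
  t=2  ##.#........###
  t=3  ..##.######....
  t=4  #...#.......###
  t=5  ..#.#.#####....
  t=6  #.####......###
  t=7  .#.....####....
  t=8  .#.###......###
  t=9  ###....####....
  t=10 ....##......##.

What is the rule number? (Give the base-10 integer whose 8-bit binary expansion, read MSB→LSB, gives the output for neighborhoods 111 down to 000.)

37

  [7] ### => .  t=0,i=0
  [6] ##. => .  t=0,i=2
  [5] #.# => #  t=0,i=3
  [4] #.. => .  t=1,i=4
  [3] .## => .  t=0,i=4
  [2] .#. => #  t=0,i=7
  [1] ..# => .  t=1,i=2
  [0] ... => #  t=1,i=0
  bits 00100101 = 37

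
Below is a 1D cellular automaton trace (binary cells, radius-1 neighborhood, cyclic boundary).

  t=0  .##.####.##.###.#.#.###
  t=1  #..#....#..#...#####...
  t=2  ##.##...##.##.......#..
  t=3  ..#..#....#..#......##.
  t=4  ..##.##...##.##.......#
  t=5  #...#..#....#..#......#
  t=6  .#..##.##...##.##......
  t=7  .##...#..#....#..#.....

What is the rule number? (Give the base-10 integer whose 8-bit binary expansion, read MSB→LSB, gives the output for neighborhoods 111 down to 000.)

52

  nb ###: next=.  (t=0,i=5, bit7=0)
  nb ##.: next=.  (t=0,i=2, bit6=0)
  nb #.#: next=#  (t=0,i=0, bit5=1)
  nb #..: next=#  (t=1,i=1, bit4=1)
  nb .##: next=.  (t=0,i=1, bit3=0)
  nb .#.: next=#  (t=0,i=16, bit2=1)
  nb ..#: next=.  (t=1,i=2, bit1=0)
  nb ...: next=.  (t=1,i=5, bit0=0)
  bits 00110100 = 52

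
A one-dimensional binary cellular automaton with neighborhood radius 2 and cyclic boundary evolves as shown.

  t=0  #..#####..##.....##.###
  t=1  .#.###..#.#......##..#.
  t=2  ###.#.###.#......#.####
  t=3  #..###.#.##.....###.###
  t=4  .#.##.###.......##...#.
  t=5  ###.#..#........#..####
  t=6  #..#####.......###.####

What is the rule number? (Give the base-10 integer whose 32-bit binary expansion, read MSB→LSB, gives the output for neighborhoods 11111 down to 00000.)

2251746036

  ##### -> #   bit 31 = 1  t=0,i=5
  ####. -> .   bit 30 = 0  t=0,i=6
  ###.# -> .   bit 29 = 0  t=2,i=2
  ###.. -> .   bit 28 = 0  t=0,i=0
  ##.## -> .   bit 27 = 0  t=0,i=19
  ##.#. -> #   bit 26 = 1  t=2,i=3
  ##..# -> #   bit 25 = 1  t=0,i=1
  ##... -> .   bit 24 = 0  t=0,i=12
  #.### -> .   bit 23 = 0  t=0,i=20
  #.##. -> .   bit 22 = 0  t=3,i=9
  #.#.# -> #   bit 21 = 1  t=2,i=4
  #.#.. -> #   bit 20 = 1  t=1,i=10
  #..## -> .   bit 19 = 0  t=0,i=2
  #..#. -> #   bit 18 = 1  t=1,i=0
  #...# -> #   bit 17 = 1  t=4,i=19
  #.... -> .   bit 16 = 0  t=0,i=13
  .#### -> #   bit 15 = 1  t=0,i=4
  .###. -> #   bit 14 = 1  t=1,i=4
  .##.# -> #   bit 13 = 1  t=0,i=18
  .##.. -> .   bit 12 = 0  t=0,i=11
  .#.## -> #   bit 11 = 1  t=1,i=2
  .#.#. -> .   bit 10 = 0  t=1,i=9
  .#..# -> #   bit 9 = 1  t=1,i=22
  .#... -> .   bit 8 = 0  t=1,i=11
  ..### -> #   bit 7 = 1  t=0,i=3
  ..##. -> #   bit 6 = 1  t=0,i=10
  ..#.# -> #   bit 5 = 1  t=1,i=1
  ..#.. -> #   bit 4 = 1  t=1,i=21
  ...## -> .   bit 3 = 0  t=0,i=16
  ...#. -> #   bit 2 = 1  t=2,i=16
  ....# -> .   bit 1 = 0  t=0,i=15
  ..... -> .   bit 0 = 0  t=0,i=14
  bits 10000110001101101110101011110100 = 2251746036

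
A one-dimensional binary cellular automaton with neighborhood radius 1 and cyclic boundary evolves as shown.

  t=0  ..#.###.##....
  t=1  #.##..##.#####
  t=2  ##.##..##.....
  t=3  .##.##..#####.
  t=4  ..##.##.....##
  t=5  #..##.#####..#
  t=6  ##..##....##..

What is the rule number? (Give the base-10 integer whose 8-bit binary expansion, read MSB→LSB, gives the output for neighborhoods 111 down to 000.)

  [7] ### => .  t=0,i=5
  [6] ##. => #  t=0,i=6
  [5] #.# => #  t=0,i=3
  [4] #.. => #  t=0,i=10
  [3] .## => .  t=0,i=4
  [2] .#. => #  t=0,i=2
  [1] ..# => .  t=0,i=1
  [0] ... => #  t=0,i=0
  bits 01110101 = 117

117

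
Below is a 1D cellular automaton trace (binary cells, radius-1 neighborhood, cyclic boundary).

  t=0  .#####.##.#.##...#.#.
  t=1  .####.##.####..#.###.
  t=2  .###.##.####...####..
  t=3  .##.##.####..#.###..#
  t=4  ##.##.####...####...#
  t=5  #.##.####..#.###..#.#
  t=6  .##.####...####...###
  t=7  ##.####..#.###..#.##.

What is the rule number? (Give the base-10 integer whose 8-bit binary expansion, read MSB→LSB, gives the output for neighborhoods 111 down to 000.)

  ###|#  b7=1 t=0,i=2
  ##.|.  b6=0 t=0,i=5
  #.#|#  b5=1 t=0,i=6
  #..|.  b4=0 t=0,i=14
  .##|#  b3=1 t=0,i=1
  .#.|#  b2=1 t=0,i=10
  ..#|.  b1=0 t=0,i=0
  ...|#  b0=1 t=0,i=15
  bits 10101101 = 173

173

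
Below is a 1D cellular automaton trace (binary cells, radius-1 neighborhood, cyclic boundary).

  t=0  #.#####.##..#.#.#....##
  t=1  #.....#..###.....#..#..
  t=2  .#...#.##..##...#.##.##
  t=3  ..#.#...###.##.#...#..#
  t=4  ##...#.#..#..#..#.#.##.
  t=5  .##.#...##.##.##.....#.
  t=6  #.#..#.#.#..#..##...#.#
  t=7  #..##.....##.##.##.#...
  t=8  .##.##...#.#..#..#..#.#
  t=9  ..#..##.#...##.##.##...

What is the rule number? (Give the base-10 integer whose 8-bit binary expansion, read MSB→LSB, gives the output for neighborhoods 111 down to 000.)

  [7] ### => .  t=0,i=3
  [6] ##. => #  t=0,i=0
  [5] #.# => .  t=0,i=1
  [4] #.. => #  t=0,i=10
  [3] .## => .  t=0,i=2
  [2] .#. => .  t=0,i=12
  [1] ..# => #  t=0,i=11
  [0] ... => .  t=0,i=18
  bits 01010010 = 82

82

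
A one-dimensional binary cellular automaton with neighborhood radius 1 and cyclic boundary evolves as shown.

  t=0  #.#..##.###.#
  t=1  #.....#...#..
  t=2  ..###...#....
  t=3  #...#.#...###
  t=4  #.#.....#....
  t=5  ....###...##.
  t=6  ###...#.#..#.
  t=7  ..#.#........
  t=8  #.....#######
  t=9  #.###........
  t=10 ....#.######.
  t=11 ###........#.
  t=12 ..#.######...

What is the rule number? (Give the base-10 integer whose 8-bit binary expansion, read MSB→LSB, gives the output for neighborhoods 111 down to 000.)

65

  ###|.  b7=0 t=0,i=9
  ##.|#  b6=1 t=0,i=0
  #.#|.  b5=0 t=0,i=1
  #..|.  b4=0 t=0,i=3
  .##|.  b3=0 t=0,i=5
  .#.|.  b2=0 t=0,i=2
  ..#|.  b1=0 t=0,i=4
  ...|#  b0=1 t=1,i=2
  bits 01000001 = 65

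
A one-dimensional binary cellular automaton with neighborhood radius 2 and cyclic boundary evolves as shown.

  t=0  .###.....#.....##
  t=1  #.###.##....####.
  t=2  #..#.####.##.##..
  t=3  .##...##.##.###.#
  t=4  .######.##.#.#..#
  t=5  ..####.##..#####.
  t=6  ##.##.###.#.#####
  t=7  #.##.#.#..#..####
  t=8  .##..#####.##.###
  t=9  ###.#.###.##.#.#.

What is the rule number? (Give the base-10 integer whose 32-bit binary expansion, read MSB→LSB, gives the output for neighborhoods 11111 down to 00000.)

  [31] ##### => #  t=4,i=3
  [30] ####. => #  t=1,i=14
  [29] ###.# => .  t=1,i=4
  [28] ###.. => #  t=0,i=3
  [27] ##.## => #  t=0,i=0
  [26] ##.#. => .  t=1,i=16
  [25] ##..# => .  t=2,i=15
  [24] ##... => #  t=0,i=4
  [23] #.### => .  t=0,i=1
  [22] #.##. => #  t=1,i=6
  [21] #.#.# => #  t=1,i=0
  [20] #.#.. => #  t=4,i=13
  [19] #..## => #  t=5,i=10
  [18] #..#. => #  t=2,i=2
  [17] #...# => #  t=3,i=4
  [16] #.... => .  t=0,i=5
  [15] .#### => #  t=1,i=13
  [14] .###. => #  t=0,i=2
  [13] .##.# => .  t=0,i=16
  [12] .##.. => #  t=1,i=7
  [11] .#.## => .  t=1,i=1
  [10] .#.#. => #  t=4,i=12
  [9] .#..# => #  t=2,i=1
  [8] .#... => .  t=0,i=10
  [7] ..### => .  t=1,i=12
  [6] ..##. => #  t=0,i=15
  [5] ..#.# => .  t=2,i=3
  [4] ..#.. => .  t=0,i=9
  [3] ...## => #  t=0,i=14
  [2] ...#. => .  t=0,i=8
  [1] ....# => #  t=0,i=7
  [0] ..... => #  t=0,i=6
  bits 11011001011111101101011001001011 = 3648968267

3648968267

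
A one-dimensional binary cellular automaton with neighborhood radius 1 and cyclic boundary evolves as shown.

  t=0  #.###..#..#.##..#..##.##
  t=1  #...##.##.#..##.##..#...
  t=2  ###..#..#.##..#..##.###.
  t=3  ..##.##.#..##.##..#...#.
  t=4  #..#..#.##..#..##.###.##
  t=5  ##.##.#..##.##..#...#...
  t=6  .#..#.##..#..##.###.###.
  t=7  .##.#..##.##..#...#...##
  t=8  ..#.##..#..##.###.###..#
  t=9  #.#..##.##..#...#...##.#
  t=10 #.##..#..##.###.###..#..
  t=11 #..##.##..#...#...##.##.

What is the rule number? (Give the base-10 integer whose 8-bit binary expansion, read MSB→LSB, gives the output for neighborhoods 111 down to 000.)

85

  nb ###: next=.  (t=0,i=3, bit7=0)
  nb ##.: next=#  (t=0,i=0, bit6=1)
  nb #.#: next=.  (t=0,i=1, bit5=0)
  nb #..: next=#  (t=0,i=5, bit4=1)
  nb .##: next=.  (t=0,i=2, bit3=0)
  nb .#.: next=#  (t=0,i=7, bit2=1)
  nb ..#: next=.  (t=0,i=6, bit1=0)
  nb ...: next=#  (t=1,i=2, bit0=1)
  bits 01010101 = 85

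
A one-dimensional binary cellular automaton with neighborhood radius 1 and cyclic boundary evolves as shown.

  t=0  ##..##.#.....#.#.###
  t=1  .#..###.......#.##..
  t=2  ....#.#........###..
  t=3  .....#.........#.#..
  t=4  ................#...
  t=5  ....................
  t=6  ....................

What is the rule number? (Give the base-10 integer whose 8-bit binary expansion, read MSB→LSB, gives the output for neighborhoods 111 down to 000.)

  [7] ### => .  t=0,i=0
  [6] ##. => #  t=0,i=1
  [5] #.# => #  t=0,i=6
  [4] #.. => .  t=0,i=2
  [3] .## => #  t=0,i=4
  [2] .#. => .  t=0,i=7
  [1] ..# => .  t=0,i=3
  [0] ... => .  t=0,i=9
  bits 01101000 = 104

104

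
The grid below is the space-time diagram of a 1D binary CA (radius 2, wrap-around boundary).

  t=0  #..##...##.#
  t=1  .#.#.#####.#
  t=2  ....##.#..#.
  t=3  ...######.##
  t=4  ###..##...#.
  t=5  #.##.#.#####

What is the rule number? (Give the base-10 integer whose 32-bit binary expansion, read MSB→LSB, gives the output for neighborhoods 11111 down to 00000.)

2547133308

  nb #####: next=#  (t=1,i=7, bit31=1)
  nb ####.: next=.  (t=1,i=8, bit30=0)
  nb ###.#: next=.  (t=1,i=9, bit29=0)
  nb ###..: next=#  (t=4,i=2, bit28=1)
  nb ##.##: next=.  (t=0,i=10, bit27=0)
  nb ##.#.: next=#  (t=1,i=10, bit26=1)
  nb ##..#: next=#  (t=0,i=1, bit25=1)
  nb ##...: next=#  (t=0,i=5, bit24=1)
  nb #.###: next=#  (t=1,i=5, bit23=1)
  nb #.##.: next=#  (t=0,i=11, bit22=1)
  nb #.#.#: next=.  (t=1,i=1, bit21=0)
  nb #.#..: next=#  (t=2,i=7, bit20=1)
  nb #..##: next=.  (t=0,i=2, bit19=0)
  nb #..#.: next=.  (t=2,i=9, bit18=0)
  nb #...#: next=#  (t=0,i=6, bit17=1)
  nb #....: next=.  (t=2,i=0, bit16=0)
  nb .####: next=.  (t=1,i=6, bit15=0)
  nb .###.: next=.  (t=4,i=1, bit14=0)
  nb .##.#: next=#  (t=0,i=9, bit13=1)
  nb .##..: next=.  (t=0,i=0, bit12=0)
  nb .#.##: next=#  (t=1,i=4, bit11=1)
  nb .#.#.: next=.  (t=1,i=0, bit10=0)
  nb .#..#: next=#  (t=2,i=8, bit9=1)
  nb .#...: next=#  (t=2,i=11, bit8=1)
  nb ..###: next=.  (t=3,i=3, bit7=0)
  nb ..##.: next=#  (t=0,i=3, bit6=1)
  nb ..#.#: next=#  (t=4,i=10, bit5=1)
  nb ..#..: next=#  (t=2,i=10, bit4=1)
  nb ...##: next=#  (t=0,i=7, bit3=1)
  nb ...#.: next=#  (t=4,i=9, bit2=1)
  nb ....#: next=.  (t=2,i=2, bit1=0)
  nb .....: next=.  (t=2,i=1, bit0=0)
  bits 10010111110100100010101101111100 = 2547133308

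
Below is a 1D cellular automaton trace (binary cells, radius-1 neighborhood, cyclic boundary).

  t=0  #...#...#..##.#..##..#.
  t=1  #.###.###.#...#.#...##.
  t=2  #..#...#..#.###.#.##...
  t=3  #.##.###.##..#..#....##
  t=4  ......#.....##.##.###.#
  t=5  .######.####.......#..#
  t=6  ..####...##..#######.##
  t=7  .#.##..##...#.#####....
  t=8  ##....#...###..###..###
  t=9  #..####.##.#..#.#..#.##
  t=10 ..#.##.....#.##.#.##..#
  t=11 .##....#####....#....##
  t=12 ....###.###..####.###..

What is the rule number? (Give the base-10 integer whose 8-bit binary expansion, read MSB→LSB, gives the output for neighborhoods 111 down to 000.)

135

  ###|#  b7=1 t=1,i=3
  ##.|.  b6=0 t=0,i=12
  #.#|.  b5=0 t=0,i=13
  #..|.  b4=0 t=0,i=1
  .##|.  b3=0 t=0,i=11
  .#.|#  b2=1 t=0,i=0
  ..#|#  b1=1 t=0,i=3
  ...|#  b0=1 t=0,i=2
  bits 10000111 = 135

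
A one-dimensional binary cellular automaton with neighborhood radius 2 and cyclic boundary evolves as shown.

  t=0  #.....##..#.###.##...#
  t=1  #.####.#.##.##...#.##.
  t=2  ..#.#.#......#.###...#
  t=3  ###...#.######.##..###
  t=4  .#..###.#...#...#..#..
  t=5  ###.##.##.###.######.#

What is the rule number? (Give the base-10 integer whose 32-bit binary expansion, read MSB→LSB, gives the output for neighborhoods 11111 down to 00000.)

  #####|.  b31=0 t=3,i=0
  ####.|#  b30=1 t=1,i=4
  ###.#|.  b29=0 t=0,i=14
  ###..|.  b28=0 t=2,i=17
  ##.##|.  b27=0 t=0,i=15
  ##.#.|#  b26=1 t=1,i=6
  ##..#|.  b25=0 t=0,i=8
  ##...|.  b24=0 t=0,i=1
  #.###|#  b23=1 t=0,i=12
  #.##.|.  b22=0 t=0,i=16
  #.#.#|.  b21=0 t=1,i=0
  #.#..|#  b20=1 t=2,i=6
  #..##|.  b19=0 t=3,i=18
  #..#.|#  b18=1 t=0,i=9
  #...#|#  b17=1 t=0,i=19
  #....|#  b16=1 t=0,i=2
  .####|.  b15=0 t=1,i=3
  .###.|#  b14=1 t=0,i=13
  .##.#|.  b13=0 t=1,i=10
  .##..|#  b12=1 t=0,i=0
  .#.##|.  b11=0 t=0,i=11
  .#.#.|.  b10=0 t=2,i=3
  .#..#|#  b9=1 t=2,i=0
  .#...|.  b8=0 t=2,i=7
  ..###|#  b7=1 t=3,i=19
  ..##.|.  b6=0 t=0,i=6
  ..#.#|#  b5=1 t=0,i=10
  ..#..|#  b4=1 t=2,i=21
  ...##|#  b3=1 t=0,i=5
  ...#.|#  b2=1 t=1,i=16
  ....#|#  b1=1 t=0,i=4
  .....|#  b0=1 t=0,i=3
  bits 01000100100101110101001010111111 = 1150767807

1150767807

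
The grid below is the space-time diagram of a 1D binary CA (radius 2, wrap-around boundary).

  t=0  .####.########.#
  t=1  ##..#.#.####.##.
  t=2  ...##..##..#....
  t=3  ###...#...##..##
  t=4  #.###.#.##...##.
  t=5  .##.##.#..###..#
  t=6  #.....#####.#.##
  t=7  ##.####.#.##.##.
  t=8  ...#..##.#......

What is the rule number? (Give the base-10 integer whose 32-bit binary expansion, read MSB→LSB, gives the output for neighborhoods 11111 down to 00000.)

3047033531

  ##### -> #   bit 31 = 1  t=0,i=8
  ####. -> .   bit 30 = 0  t=0,i=3
  ###.# -> #   bit 29 = 1  t=0,i=4
  ###.. -> #   bit 28 = 1  t=3,i=2
  ##.## -> .   bit 27 = 0  t=0,i=5
  ##.#. -> #   bit 26 = 1  t=0,i=14
  ##..# -> .   bit 25 = 0  t=1,i=2
  ##... -> #   bit 24 = 1  t=3,i=3
  #.### -> #   bit 23 = 1  t=0,i=1
  #.##. -> .   bit 22 = 0  t=1,i=0
  #.#.# -> .   bit 21 = 0  t=0,i=15
  #.#.. -> #   bit 20 = 1  t=5,i=7
  #..## -> #   bit 19 = 1  t=2,i=6
  #..#. -> #   bit 18 = 1  t=1,i=3
  #...# -> #   bit 17 = 1  t=3,i=4
  #.... -> .   bit 16 = 0  t=2,i=13
  .#### -> .   bit 15 = 0  t=0,i=2
  .###. -> .   bit 14 = 0  t=4,i=3
  .##.# -> .   bit 13 = 0  t=1,i=14
  .##.. -> .   bit 12 = 0  t=1,i=1
  .#.## -> #   bit 11 = 1  t=0,i=0
  .#.#. -> .   bit 10 = 0  t=1,i=5
  .#..# -> #   bit 9 = 1  t=5,i=8
  .#... -> .   bit 8 = 0  t=2,i=12
  ..### -> #   bit 7 = 1  t=3,i=14
  ..##. -> .   bit 6 = 0  t=2,i=3
  ..#.# -> #   bit 5 = 1  t=1,i=4
  ..#.. -> #   bit 4 = 1  t=2,i=11
  ...## -> #   bit 3 = 1  t=2,i=2
  ...#. -> .   bit 2 = 0  t=3,i=5
  ....# -> #   bit 1 = 1  t=2,i=1
  ..... -> #   bit 0 = 1  t=2,i=0
  bits 10110101100111100000101010111011 = 3047033531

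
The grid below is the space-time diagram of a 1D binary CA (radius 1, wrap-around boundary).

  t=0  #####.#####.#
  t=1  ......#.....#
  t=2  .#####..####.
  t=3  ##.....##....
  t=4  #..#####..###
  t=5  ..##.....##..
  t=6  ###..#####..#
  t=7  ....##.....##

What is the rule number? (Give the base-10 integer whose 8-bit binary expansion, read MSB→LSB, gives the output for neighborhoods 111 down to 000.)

11

  [7] ### => .  t=0,i=0
  [6] ##. => .  t=0,i=4
  [5] #.# => .  t=0,i=5
  [4] #.. => .  t=1,i=0
  [3] .## => #  t=0,i=6
  [2] .#. => .  t=1,i=6
  [1] ..# => #  t=1,i=5
  [0] ... => #  t=1,i=1
  bits 00001011 = 11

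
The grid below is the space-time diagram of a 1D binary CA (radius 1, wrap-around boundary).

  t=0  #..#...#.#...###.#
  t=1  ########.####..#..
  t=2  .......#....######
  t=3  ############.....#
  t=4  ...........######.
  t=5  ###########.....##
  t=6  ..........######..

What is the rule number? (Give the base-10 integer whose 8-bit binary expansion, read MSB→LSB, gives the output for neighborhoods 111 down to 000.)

  nb ###: next=.  (t=0,i=14, bit7=0)
  nb ##.: next=#  (t=0,i=0, bit6=1)
  nb #.#: next=.  (t=0,i=8, bit5=0)
  nb #..: next=#  (t=0,i=1, bit4=1)
  nb .##: next=.  (t=0,i=13, bit3=0)
  nb .#.: next=#  (t=0,i=3, bit2=1)
  nb ..#: next=#  (t=0,i=2, bit1=1)
  nb ...: next=#  (t=0,i=5, bit0=1)
  bits 01010111 = 87

87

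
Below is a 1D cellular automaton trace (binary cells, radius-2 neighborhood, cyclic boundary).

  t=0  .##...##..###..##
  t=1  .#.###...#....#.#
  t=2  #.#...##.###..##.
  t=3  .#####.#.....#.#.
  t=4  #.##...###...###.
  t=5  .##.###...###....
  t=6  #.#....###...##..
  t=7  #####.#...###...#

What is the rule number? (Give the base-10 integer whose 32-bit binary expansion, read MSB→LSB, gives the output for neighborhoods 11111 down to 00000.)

2170531128

  nb #####: next=#  (t=3,i=3, bit31=1)
  nb ####.: next=.  (t=3,i=4, bit30=0)
  nb ###.#: next=.  (t=3,i=5, bit29=0)
  nb ###..: next=.  (t=0,i=12, bit28=0)
  nb ##.##: next=.  (t=0,i=0, bit27=0)
  nb ##.#.: next=.  (t=2,i=16, bit26=0)
  nb ##..#: next=.  (t=0,i=8, bit25=0)
  nb ##...: next=#  (t=0,i=3, bit24=1)
  nb #.###: next=.  (t=1,i=3, bit23=0)
  nb #.##.: next=#  (t=0,i=1, bit22=1)
  nb #.#.#: next=.  (t=1,i=1, bit21=0)
  nb #.#..: next=#  (t=2,i=2, bit20=1)
  nb #..##: next=#  (t=0,i=9, bit19=1)
  nb #..#.: next=#  (t=6,i=16, bit18=1)
  nb #...#: next=#  (t=0,i=4, bit17=1)
  nb #....: next=#  (t=1,i=11, bit16=1)
  nb .####: next=#  (t=3,i=2, bit15=1)
  nb .###.: next=.  (t=0,i=11, bit14=0)
  nb .##.#: next=#  (t=0,i=16, bit13=1)
  nb .##..: next=.  (t=0,i=2, bit12=0)
  nb .#.##: next=#  (t=1,i=2, bit11=1)
  nb .#.#.: next=#  (t=1,i=0, bit10=1)
  nb .#..#: next=.  (t=3,i=16, bit9=0)
  nb .#...: next=#  (t=1,i=10, bit8=1)
  nb ..###: next=.  (t=0,i=10, bit7=0)
  nb ..##.: next=.  (t=0,i=6, bit6=0)
  nb ..#.#: next=#  (t=1,i=14, bit5=1)
  nb ..#..: next=#  (t=1,i=9, bit4=1)
  nb ...##: next=#  (t=0,i=5, bit3=1)
  nb ...#.: next=.  (t=1,i=8, bit2=0)
  nb ....#: next=.  (t=1,i=12, bit1=0)
  nb .....: next=.  (t=3,i=10, bit0=0)
  bits 10000001010111111010110100111000 = 2170531128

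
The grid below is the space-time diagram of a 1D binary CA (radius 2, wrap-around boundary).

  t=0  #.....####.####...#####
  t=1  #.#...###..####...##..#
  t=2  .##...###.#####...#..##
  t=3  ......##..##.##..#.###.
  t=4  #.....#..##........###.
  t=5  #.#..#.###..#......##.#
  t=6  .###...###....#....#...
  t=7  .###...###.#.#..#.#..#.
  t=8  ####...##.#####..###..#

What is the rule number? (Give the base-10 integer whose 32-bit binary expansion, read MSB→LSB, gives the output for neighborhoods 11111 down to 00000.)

  nb #####: next=.  (t=0,i=20, bit31=0)
  nb ####.: next=#  (t=0,i=8, bit30=1)
  nb ###.#: next=.  (t=0,i=9, bit29=0)
  nb ###..: next=#  (t=0,i=0, bit28=1)
  nb ##.##: next=.  (t=0,i=10, bit27=0)
  nb ##.#.: next=#  (t=1,i=1, bit26=1)
  nb ##..#: next=.  (t=1,i=9, bit25=0)
  nb ##...: next=.  (t=0,i=1, bit24=0)
  nb #.###: next=#  (t=0,i=11, bit23=1)
  nb #.##.: next=.  (t=2,i=1, bit22=0)
  nb #.#.#: next=#  (t=7,i=11, bit21=1)
  nb #.#..: next=#  (t=1,i=2, bit20=1)
  nb #..##: next=#  (t=1,i=10, bit19=1)
  nb #..#.: next=.  (t=3,i=16, bit18=0)
  nb #...#: next=.  (t=0,i=16, bit17=0)
  nb #....: next=#  (t=0,i=2, bit16=1)
  nb .####: next=#  (t=0,i=7, bit15=1)
  nb .###.: next=#  (t=1,i=7, bit14=1)
  nb .##.#: next=.  (t=1,i=0, bit13=0)
  nb .##..: next=.  (t=1,i=19, bit12=0)
  nb .#.##: next=.  (t=3,i=18, bit11=0)
  nb .#.#.: next=#  (t=7,i=12, bit10=1)
  nb .#..#: next=#  (t=2,i=19, bit9=1)
  nb .#...: next=.  (t=1,i=3, bit8=0)
  nb ..###: next=#  (t=0,i=6, bit7=1)
  nb ..##.: next=#  (t=1,i=18, bit6=1)
  nb ..#.#: next=.  (t=3,i=17, bit5=0)
  nb ..#..: next=.  (t=2,i=18, bit4=0)
  nb ...##: next=.  (t=0,i=5, bit3=0)
  nb ...#.: next=#  (t=2,i=17, bit2=1)
  nb ....#: next=.  (t=0,i=4, bit1=0)
  nb .....: next=.  (t=0,i=3, bit0=0)
  bits 01010100101110011100011011000100 = 1421461188

1421461188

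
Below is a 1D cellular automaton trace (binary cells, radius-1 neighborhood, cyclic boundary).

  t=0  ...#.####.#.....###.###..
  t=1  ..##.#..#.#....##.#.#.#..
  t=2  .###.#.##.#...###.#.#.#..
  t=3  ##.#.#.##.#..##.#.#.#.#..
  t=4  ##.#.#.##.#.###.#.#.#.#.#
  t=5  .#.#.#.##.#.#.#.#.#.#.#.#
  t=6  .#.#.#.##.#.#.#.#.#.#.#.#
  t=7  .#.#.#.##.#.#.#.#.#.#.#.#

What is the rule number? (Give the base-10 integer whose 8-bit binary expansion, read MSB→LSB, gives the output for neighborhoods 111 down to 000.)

  ### -> .   bit 7 = 0  t=0,i=6
  ##. -> #   bit 6 = 1  t=0,i=8
  #.# -> .   bit 5 = 0  t=0,i=4
  #.. -> .   bit 4 = 0  t=0,i=11
  .## -> #   bit 3 = 1  t=0,i=5
  .#. -> #   bit 2 = 1  t=0,i=3
  ..# -> #   bit 1 = 1  t=0,i=2
  ... -> .   bit 0 = 0  t=0,i=0
  bits 01001110 = 78

78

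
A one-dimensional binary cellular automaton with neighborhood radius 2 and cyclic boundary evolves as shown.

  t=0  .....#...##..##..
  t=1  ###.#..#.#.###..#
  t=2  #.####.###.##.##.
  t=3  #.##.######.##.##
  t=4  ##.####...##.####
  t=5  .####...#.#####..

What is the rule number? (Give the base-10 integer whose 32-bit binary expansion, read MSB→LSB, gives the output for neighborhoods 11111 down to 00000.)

784066149

  nb #####: next=.  (t=3,i=7, bit31=0)
  nb ####.: next=.  (t=1,i=1, bit30=0)
  nb ###.#: next=#  (t=1,i=2, bit29=1)
  nb ###..: next=.  (t=1,i=13, bit28=0)
  nb ##.##: next=#  (t=2,i=6, bit27=1)
  nb ##.#.: next=#  (t=1,i=3, bit26=1)
  nb ##..#: next=#  (t=0,i=11, bit25=1)
  nb ##...: next=.  (t=0,i=15, bit24=0)
  nb #.###: next=#  (t=1,i=11, bit23=1)
  nb #.##.: next=.  (t=2,i=11, bit22=0)
  nb #.#.#: next=#  (t=1,i=9, bit21=1)
  nb #.#..: next=#  (t=1,i=4, bit20=1)
  nb #..##: next=#  (t=0,i=12, bit19=1)
  nb #..#.: next=.  (t=1,i=6, bit18=0)
  nb #...#: next=#  (t=0,i=7, bit17=1)
  nb #....: next=#  (t=0,i=16, bit16=1)
  nb .####: next=#  (t=1,i=0, bit15=1)
  nb .###.: next=#  (t=1,i=12, bit14=1)
  nb .##.#: next=#  (t=2,i=12, bit13=1)
  nb .##..: next=.  (t=0,i=10, bit12=0)
  nb .#.##: next=.  (t=1,i=10, bit11=0)
  nb .#.#.: next=#  (t=1,i=8, bit10=1)
  nb .#..#: next=#  (t=1,i=5, bit9=1)
  nb .#...: next=.  (t=0,i=6, bit8=0)
  nb ..###: next=.  (t=1,i=16, bit7=0)
  nb ..##.: next=#  (t=0,i=9, bit6=1)
  nb ..#.#: next=#  (t=1,i=7, bit5=1)
  nb ..#..: next=.  (t=0,i=5, bit4=0)
  nb ...##: next=.  (t=0,i=8, bit3=0)
  nb ...#.: next=#  (t=0,i=4, bit2=1)
  nb ....#: next=.  (t=0,i=3, bit1=0)
  nb .....: next=#  (t=0,i=0, bit0=1)
  bits 00101110101110111110011001100101 = 784066149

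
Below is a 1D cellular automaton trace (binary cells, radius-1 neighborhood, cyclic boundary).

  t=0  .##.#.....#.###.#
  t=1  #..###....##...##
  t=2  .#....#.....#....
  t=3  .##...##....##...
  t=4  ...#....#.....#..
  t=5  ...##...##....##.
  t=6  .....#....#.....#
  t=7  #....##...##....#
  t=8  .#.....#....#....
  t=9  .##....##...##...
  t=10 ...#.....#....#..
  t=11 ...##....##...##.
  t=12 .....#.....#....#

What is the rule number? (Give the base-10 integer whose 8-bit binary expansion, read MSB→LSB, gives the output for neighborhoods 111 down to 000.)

  ### -> .   bit 7 = 0  t=0,i=13
  ##. -> .   bit 6 = 0  t=0,i=2
  #.# -> #   bit 5 = 1  t=0,i=0
  #.. -> #   bit 4 = 1  t=0,i=5
  .## -> .   bit 3 = 0  t=0,i=1
  .#. -> #   bit 2 = 1  t=0,i=4
  ..# -> .   bit 1 = 0  t=0,i=9
  ... -> .   bit 0 = 0  t=0,i=6
  bits 00110100 = 52

52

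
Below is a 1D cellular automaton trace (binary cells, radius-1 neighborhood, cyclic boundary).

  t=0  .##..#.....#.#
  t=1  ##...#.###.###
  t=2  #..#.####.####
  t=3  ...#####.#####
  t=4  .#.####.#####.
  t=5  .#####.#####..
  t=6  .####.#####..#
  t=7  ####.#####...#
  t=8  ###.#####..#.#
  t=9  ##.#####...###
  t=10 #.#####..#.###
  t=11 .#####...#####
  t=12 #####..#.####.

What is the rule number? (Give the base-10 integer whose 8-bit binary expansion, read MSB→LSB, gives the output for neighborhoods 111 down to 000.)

  ### -> #   bit 7 = 1  t=1,i=0
  ##. -> .   bit 6 = 0  t=0,i=2
  #.# -> #   bit 5 = 1  t=0,i=0
  #.. -> .   bit 4 = 0  t=0,i=3
  .## -> #   bit 3 = 1  t=0,i=1
  .#. -> #   bit 2 = 1  t=0,i=5
  ..# -> .   bit 1 = 0  t=0,i=4
  ... -> #   bit 0 = 1  t=0,i=7
  bits 10101101 = 173

173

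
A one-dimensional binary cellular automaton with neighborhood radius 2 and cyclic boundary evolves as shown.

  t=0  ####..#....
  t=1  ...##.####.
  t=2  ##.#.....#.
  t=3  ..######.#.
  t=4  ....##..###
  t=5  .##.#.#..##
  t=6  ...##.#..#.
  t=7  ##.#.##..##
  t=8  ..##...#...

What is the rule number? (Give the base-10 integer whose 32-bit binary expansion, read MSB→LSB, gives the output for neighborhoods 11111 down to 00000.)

2519810419

  #####|#  b31=1 t=3,i=4
  ####.|.  b30=0 t=0,i=2
  ###.#|.  b29=0 t=3,i=7
  ###..|#  b28=1 t=0,i=3
  ##.##|.  b27=0 t=1,i=5
  ##.#.|#  b26=1 t=2,i=2
  ##..#|#  b25=1 t=0,i=4
  ##...|.  b24=0 t=1,i=10
  #.###|.  b23=0 t=1,i=6
  #.##.|.  b22=0 t=2,i=0
  #.#.#|#  b21=1 t=5,i=4
  #.#..|#  b20=1 t=2,i=3
  #..##|.  b19=0 t=4,i=7
  #..#.|.  b18=0 t=0,i=5
  #...#|.  b17=0 t=3,i=0
  #....|#  b16=1 t=0,i=8
  .####|.  b15=0 t=0,i=1
  .###.|#  b14=1 t=4,i=9
  .##.#|.  b13=0 t=1,i=4
  .##..|.  b12=0 t=4,i=5
  .#.##|.  b11=0 t=2,i=10
  .#.#.|.  b10=0 t=5,i=5
  .#..#|.  b9=0 t=5,i=7
  .#...|#  b8=1 t=0,i=7
  ..###|.  b7=0 t=0,i=0
  ..##.|#  b6=1 t=1,i=3
  ..#.#|#  b5=1 t=2,i=9
  ..#..|#  b4=1 t=0,i=6
  ...##|.  b3=0 t=0,i=10
  ...#.|.  b2=0 t=2,i=8
  ....#|#  b1=1 t=0,i=9
  .....|#  b0=1 t=2,i=6
  bits 10010110001100010100000101110011 = 2519810419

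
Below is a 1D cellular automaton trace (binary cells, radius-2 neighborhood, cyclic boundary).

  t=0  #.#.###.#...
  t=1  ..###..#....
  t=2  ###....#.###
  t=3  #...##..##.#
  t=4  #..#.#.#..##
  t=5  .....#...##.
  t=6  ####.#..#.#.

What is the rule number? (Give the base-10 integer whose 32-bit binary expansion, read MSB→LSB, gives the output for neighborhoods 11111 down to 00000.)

2364086427

  [31] ##### => #  t=2,i=0
  [30] ####. => .  t=2,i=1
  [29] ###.# => .  t=0,i=6
  [28] ###.. => .  t=1,i=4
  [27] ##.## => #  t=3,i=10
  [26] ##.#. => #  t=0,i=7
  [25] ##..# => .  t=1,i=5
  [24] ##... => .  t=2,i=3
  [23] #.### => #  t=0,i=4
  [22] #.##. => #  t=3,i=11
  [21] #.#.# => #  t=0,i=2
  [20] #.#.. => .  t=0,i=8
  [19] #..## => #  t=3,i=7
  [18] #..#. => .  t=1,i=6
  [17] #...# => .  t=0,i=10
  [16] #.... => #  t=1,i=9
  [15] .#### => .  t=2,i=10
  [14] .###. => .  t=0,i=5
  [13] .##.# => .  t=3,i=9
  [12] .##.. => #  t=3,i=0
  [11] .#.## => #  t=0,i=3
  [10] .#.#. => .  t=0,i=1
  [9] .#..# => .  t=4,i=8
  [8] .#... => .  t=0,i=9
  [7] ..### => #  t=1,i=2
  [6] ..##. => .  t=3,i=4
  [5] ..#.# => .  t=0,i=0
  [4] ..#.. => #  t=1,i=7
  [3] ...## => #  t=1,i=1
  [2] ...#. => .  t=0,i=11
  [1] ....# => #  t=1,i=0
  [0] ..... => #  t=1,i=10
  bits 10001100111010010001100010011011 = 2364086427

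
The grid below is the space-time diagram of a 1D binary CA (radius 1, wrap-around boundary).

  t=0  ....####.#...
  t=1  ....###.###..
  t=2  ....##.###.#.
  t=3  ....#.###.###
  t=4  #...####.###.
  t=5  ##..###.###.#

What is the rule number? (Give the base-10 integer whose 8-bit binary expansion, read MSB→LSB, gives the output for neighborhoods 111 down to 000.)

  ###|#  b7=1 t=0,i=5
  ##.|.  b6=0 t=0,i=7
  #.#|#  b5=1 t=0,i=8
  #..|#  b4=1 t=0,i=10
  .##|#  b3=1 t=0,i=4
  .#.|#  b2=1 t=0,i=9
  ..#|.  b1=0 t=0,i=3
  ...|.  b0=0 t=0,i=0
  bits 10111100 = 188

188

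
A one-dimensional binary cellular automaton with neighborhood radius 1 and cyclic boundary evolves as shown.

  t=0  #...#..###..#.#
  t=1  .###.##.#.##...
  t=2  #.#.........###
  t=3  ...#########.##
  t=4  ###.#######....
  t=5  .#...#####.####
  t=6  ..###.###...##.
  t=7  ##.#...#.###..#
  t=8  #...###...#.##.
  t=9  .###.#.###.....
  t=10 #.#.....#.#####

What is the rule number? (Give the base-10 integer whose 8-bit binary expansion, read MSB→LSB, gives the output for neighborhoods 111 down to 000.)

147

  ###|#  b7=1 t=0,i=8
  ##.|.  b6=0 t=0,i=0
  #.#|.  b5=0 t=0,i=13
  #..|#  b4=1 t=0,i=1
  .##|.  b3=0 t=0,i=7
  .#.|.  b2=0 t=0,i=4
  ..#|#  b1=1 t=0,i=3
  ...|#  b0=1 t=0,i=2
  bits 10010011 = 147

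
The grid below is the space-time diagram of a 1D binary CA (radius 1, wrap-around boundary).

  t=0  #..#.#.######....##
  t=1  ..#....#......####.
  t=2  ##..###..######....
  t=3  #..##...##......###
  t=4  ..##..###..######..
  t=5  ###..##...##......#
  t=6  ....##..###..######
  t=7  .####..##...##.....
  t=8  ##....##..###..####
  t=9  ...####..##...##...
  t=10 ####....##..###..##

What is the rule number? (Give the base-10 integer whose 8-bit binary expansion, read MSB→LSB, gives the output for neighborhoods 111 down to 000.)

  ###|.  b7=0 t=0,i=8
  ##.|.  b6=0 t=0,i=0
  #.#|.  b5=0 t=0,i=4
  #..|.  b4=0 t=0,i=1
  .##|#  b3=1 t=0,i=7
  .#.|.  b2=0 t=0,i=3
  ..#|#  b1=1 t=0,i=2
  ...|#  b0=1 t=0,i=14
  bits 00001011 = 11

11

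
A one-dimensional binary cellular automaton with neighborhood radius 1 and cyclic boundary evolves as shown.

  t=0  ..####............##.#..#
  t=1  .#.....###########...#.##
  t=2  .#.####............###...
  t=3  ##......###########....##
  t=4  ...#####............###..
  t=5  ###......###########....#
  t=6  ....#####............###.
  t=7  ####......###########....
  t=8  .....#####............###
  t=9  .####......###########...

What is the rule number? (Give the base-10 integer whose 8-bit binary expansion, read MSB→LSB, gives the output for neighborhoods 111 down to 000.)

7

  nb ###: next=.  (t=0,i=3, bit7=0)
  nb ##.: next=.  (t=0,i=5, bit6=0)
  nb #.#: next=.  (t=0,i=20, bit5=0)
  nb #..: next=.  (t=0,i=0, bit4=0)
  nb .##: next=.  (t=0,i=2, bit3=0)
  nb .#.: next=#  (t=0,i=21, bit2=1)
  nb ..#: next=#  (t=0,i=1, bit1=1)
  nb ...: next=#  (t=0,i=7, bit0=1)
  bits 00000111 = 7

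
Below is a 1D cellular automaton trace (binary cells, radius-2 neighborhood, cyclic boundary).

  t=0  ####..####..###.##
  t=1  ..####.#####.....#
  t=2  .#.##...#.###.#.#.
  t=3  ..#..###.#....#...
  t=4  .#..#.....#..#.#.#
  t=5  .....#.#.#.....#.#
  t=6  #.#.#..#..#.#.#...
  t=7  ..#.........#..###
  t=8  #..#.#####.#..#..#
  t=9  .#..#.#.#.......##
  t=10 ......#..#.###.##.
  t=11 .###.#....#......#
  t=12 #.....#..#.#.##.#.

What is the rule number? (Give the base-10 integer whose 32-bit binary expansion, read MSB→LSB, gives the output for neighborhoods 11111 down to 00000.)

1395296589

  [31] ##### => .  t=0,i=0
  [30] ####. => #  t=0,i=2
  [29] ###.# => .  t=0,i=14
  [28] ###.. => #  t=0,i=3
  [27] ##.## => .  t=0,i=15
  [26] ##.#. => .  t=2,i=13
  [25] ##..# => #  t=0,i=4
  [24] ##... => #  t=1,i=12
  [23] #.### => .  t=0,i=16
  [22] #.##. => .  t=2,i=3
  [21] #.#.# => #  t=2,i=14
  [20] #.#.. => .  t=2,i=16
  [19] #..## => #  t=0,i=5
  [18] #..#. => .  t=2,i=0
  [17] #...# => #  t=2,i=6
  [16] #.... => .  t=1,i=13
  [15] .#### => #  t=0,i=7
  [14] .###. => .  t=0,i=13
  [13] .##.# => .  t=9,i=17
  [12] .##.. => .  t=2,i=4
  [11] .#.## => #  t=2,i=2
  [10] .#.#. => .  t=2,i=15
  [9] .#..# => .  t=1,i=0
  [8] .#... => #  t=3,i=10
  [7] ..### => .  t=0,i=6
  [6] ..##. => #  t=8,i=17
  [5] ..#.# => .  t=2,i=1
  [4] ..#.. => .  t=1,i=17
  [3] ...## => #  t=9,i=15
  [2] ...#. => #  t=1,i=16
  [1] ....# => .  t=1,i=15
  [0] ..... => #  t=1,i=14
  bits 01010011001010101000100101001101 = 1395296589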